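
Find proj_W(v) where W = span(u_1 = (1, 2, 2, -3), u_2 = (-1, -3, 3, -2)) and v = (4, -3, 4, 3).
proj_W(v) = (-337/389, -887/389, 391/389, -54/389)

Set up U = [u_1 | ... | u_2] ∈ R^(4×2). The projector onto W = col(U) is P = U (U^T U)^(-1) U^T.
Compute U^T U =
  [18, 5]
  [5, 23],
and U^T v = (-3, 11).
Solve U^T U · c = U^T v for the coefficients: c = (-124/389, 213/389). The projection is proj_W(v) = U c.
Check: (v - proj_W(v)) · u_1 = 0  (should be 0).
Check: (v - proj_W(v)) · u_2 = 0  (should be 0).
Result: proj_W(v) = (-337/389, -887/389, 391/389, -54/389).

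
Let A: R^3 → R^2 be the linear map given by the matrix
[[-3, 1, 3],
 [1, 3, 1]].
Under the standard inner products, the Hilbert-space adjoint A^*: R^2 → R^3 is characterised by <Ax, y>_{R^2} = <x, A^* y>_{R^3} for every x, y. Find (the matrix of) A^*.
A^* = A^T =
[[-3, 1],
 [1, 3],
 [3, 1]]

For real matrices with standard dot products, the defining identity <Ax, y> = <x, A^* y> gives (Ax)^T y = x^T (A^*) y, i.e. x^T A^T y = x^T (A^*) y. Since this holds for all x, y, we must have A^* = A^T. Therefore
A^* =
[[-3, 1],
 [1, 3],
 [3, 1]].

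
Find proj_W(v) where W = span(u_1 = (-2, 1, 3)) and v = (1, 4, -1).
proj_W(v) = (1/7, -1/14, -3/14)

Set up U = [u_1 | ... | u_1] ∈ R^(3×1). The projector onto W = col(U) is P = U (U^T U)^(-1) U^T.
Compute U^T U =
  [14],
and U^T v = (-1).
Solve U^T U · c = U^T v for the coefficients: c = (-1/14). The projection is proj_W(v) = U c.
Check: (v - proj_W(v)) · u_1 = 0  (should be 0).
Result: proj_W(v) = (1/7, -1/14, -3/14).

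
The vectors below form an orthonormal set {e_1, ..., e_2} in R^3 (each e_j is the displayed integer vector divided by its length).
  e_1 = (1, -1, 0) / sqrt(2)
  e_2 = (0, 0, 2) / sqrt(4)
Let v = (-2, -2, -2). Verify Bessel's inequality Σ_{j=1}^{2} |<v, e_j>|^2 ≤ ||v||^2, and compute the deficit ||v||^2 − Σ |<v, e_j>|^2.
Σ |<v, e_j>|^2 = 4; ||v||^2 = 12; deficit = 8

Write each e_j = u_j / sqrt(<u_j, u_j>) where u_j is the displayed integer vector. Then <v, e_j> = <v, u_j> / sqrt(<u_j, u_j>), so |<v, e_j>|^2 = <v, u_j>^2 / <u_j, u_j>.
Coefficients: <v, e_1> = 0/sqrt(2), <v, e_2> = -4/sqrt(4).
Square and sum: Σ |<v, e_j>|^2 = 4.
Compute ||v||^2 = v·v = 12.
Deficit = 12 − 4 = 8 ≥ 0, confirming Bessel's inequality. (The deficit equals ||v − Σ <v,e_j> e_j||^2, the squared distance from v to span{e_j}.)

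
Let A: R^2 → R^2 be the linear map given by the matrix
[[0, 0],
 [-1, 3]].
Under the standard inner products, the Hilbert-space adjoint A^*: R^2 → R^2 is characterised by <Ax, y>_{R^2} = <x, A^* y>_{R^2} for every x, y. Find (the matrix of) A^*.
A^* = A^T =
[[0, -1],
 [0, 3]]

For real matrices with standard dot products, the defining identity <Ax, y> = <x, A^* y> gives (Ax)^T y = x^T (A^*) y, i.e. x^T A^T y = x^T (A^*) y. Since this holds for all x, y, we must have A^* = A^T. Therefore
A^* =
[[0, -1],
 [0, 3]].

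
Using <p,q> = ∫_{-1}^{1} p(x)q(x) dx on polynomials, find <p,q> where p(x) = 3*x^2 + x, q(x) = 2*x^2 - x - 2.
<p,q> = -34/15

Expand the product: p(x)·q(x) = 6*x^4 - x^3 - 7*x^2 - 2*x.
∫_{-1}^{1} of each monomial x^k gives [2/(k+1) if k even, 0 if k odd]. Integrating term-by-term (or equivalently evaluating the antiderivative F(x) = 6*x^5/5 - x^4/4 - 7*x^3/3 - x^2 at the endpoints):
  F(1) − F(−1) = -143/60 − (-7/60) = -34/15.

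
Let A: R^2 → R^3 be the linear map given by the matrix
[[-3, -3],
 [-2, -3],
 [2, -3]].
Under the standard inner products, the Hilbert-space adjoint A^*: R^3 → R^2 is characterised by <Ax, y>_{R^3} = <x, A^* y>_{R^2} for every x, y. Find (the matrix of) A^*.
A^* = A^T =
[[-3, -2, 2],
 [-3, -3, -3]]

For real matrices with standard dot products, the defining identity <Ax, y> = <x, A^* y> gives (Ax)^T y = x^T (A^*) y, i.e. x^T A^T y = x^T (A^*) y. Since this holds for all x, y, we must have A^* = A^T. Therefore
A^* =
[[-3, -2, 2],
 [-3, -3, -3]].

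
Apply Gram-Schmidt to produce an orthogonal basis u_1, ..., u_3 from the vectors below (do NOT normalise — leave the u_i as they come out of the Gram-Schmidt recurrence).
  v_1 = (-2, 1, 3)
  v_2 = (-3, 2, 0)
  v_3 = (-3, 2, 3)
Orthogonal basis:
  u_1 = (-2, 1, 3)
  u_2 = (-13/7, 10/7, -12/7)
  u_3 = (9/59, 27/118, 3/118)

Apply the Gram-Schmidt recurrence
  u_1 = v_1
  u_i = v_i − Σ_{j<i} ((v_i · u_j) / (u_j · u_j)) · u_j.

Step by step this gives:
  u_1 = (-2, 1, 3)
  u_2 = (-13/7, 10/7, -12/7)
  u_3 = (9/59, 27/118, 3/118)

Orthogonality check:
  u_2 · u_1 = 0 (should be 0)
  u_3 · u_1 = 0 (should be 0)
  u_3 · u_2 = 0 (should be 0)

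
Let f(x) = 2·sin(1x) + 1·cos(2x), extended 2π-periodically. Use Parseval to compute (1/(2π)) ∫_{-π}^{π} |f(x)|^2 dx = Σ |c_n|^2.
Σ |c_n|^2 = 5/2

Expand |f|^2 and use orthogonality of {sin(nx), cos(mx)} on [-π, π]:
  ∫_{-π}^{π} sin(nx)^2 dx = π, ∫ cos(mx)^2 dx = π, and cross terms integrate to 0.
So ∫_{-π}^{π} f(x)^2 dx = 2^2 · π + 1^2 · π = (4 + 1)π.
Divide by 2π: (4 + 1)/2 = 5/2.
By Parseval, this equals Σ |c_n|^2.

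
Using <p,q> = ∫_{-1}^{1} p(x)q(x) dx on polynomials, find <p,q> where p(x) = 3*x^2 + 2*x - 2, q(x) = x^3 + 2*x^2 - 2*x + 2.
<p,q> = -92/15

Expand the product: p(x)·q(x) = 3*x^5 + 8*x^4 - 4*x^3 - 2*x^2 + 8*x - 4.
∫_{-1}^{1} of each monomial x^k gives [2/(k+1) if k even, 0 if k odd]. Integrating term-by-term (or equivalently evaluating the antiderivative F(x) = x^6/2 + 8*x^5/5 - x^4 - 2*x^3/3 + 4*x^2 - 4*x at the endpoints):
  F(1) − F(−1) = 13/30 − (197/30) = -92/15.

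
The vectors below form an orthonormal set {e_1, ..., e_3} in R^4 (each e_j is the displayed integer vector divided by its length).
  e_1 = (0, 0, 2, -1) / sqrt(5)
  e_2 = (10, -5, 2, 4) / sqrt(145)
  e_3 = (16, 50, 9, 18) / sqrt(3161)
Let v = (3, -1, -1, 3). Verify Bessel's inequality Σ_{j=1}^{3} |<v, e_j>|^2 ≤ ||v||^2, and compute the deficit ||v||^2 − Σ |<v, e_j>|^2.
Σ |<v, e_j>|^2 = 2131/109; ||v||^2 = 20; deficit = 49/109

Write each e_j = u_j / sqrt(<u_j, u_j>) where u_j is the displayed integer vector. Then <v, e_j> = <v, u_j> / sqrt(<u_j, u_j>), so |<v, e_j>|^2 = <v, u_j>^2 / <u_j, u_j>.
Coefficients: <v, e_1> = -5/sqrt(5), <v, e_2> = 45/sqrt(145), <v, e_3> = 43/sqrt(3161).
Square and sum: Σ |<v, e_j>|^2 = 2131/109.
Compute ||v||^2 = v·v = 20.
Deficit = 20 − 2131/109 = 49/109 ≥ 0, confirming Bessel's inequality. (The deficit equals ||v − Σ <v,e_j> e_j||^2, the squared distance from v to span{e_j}.)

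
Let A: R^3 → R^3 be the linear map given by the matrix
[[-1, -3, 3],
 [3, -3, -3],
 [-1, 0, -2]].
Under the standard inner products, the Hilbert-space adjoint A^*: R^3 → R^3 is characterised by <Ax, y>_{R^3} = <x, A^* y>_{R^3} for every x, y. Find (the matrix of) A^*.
A^* = A^T =
[[-1, 3, -1],
 [-3, -3, 0],
 [3, -3, -2]]

For real matrices with standard dot products, the defining identity <Ax, y> = <x, A^* y> gives (Ax)^T y = x^T (A^*) y, i.e. x^T A^T y = x^T (A^*) y. Since this holds for all x, y, we must have A^* = A^T. Therefore
A^* =
[[-1, 3, -1],
 [-3, -3, 0],
 [3, -3, -2]].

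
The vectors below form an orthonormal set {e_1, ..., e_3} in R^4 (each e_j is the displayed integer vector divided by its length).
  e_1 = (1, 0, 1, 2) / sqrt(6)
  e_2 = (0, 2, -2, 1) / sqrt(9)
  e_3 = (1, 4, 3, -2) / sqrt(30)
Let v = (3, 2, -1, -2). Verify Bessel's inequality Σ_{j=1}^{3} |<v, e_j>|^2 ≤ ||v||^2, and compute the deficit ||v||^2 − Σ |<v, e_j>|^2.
Σ |<v, e_j>|^2 = 326/45; ||v||^2 = 18; deficit = 484/45

Write each e_j = u_j / sqrt(<u_j, u_j>) where u_j is the displayed integer vector. Then <v, e_j> = <v, u_j> / sqrt(<u_j, u_j>), so |<v, e_j>|^2 = <v, u_j>^2 / <u_j, u_j>.
Coefficients: <v, e_1> = -2/sqrt(6), <v, e_2> = 4/sqrt(9), <v, e_3> = 12/sqrt(30).
Square and sum: Σ |<v, e_j>|^2 = 326/45.
Compute ||v||^2 = v·v = 18.
Deficit = 18 − 326/45 = 484/45 ≥ 0, confirming Bessel's inequality. (The deficit equals ||v − Σ <v,e_j> e_j||^2, the squared distance from v to span{e_j}.)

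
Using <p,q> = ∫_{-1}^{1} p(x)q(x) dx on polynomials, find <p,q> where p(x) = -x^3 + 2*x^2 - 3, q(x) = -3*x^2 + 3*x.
<p,q> = 12/5

Expand the product: p(x)·q(x) = 3*x^5 - 9*x^4 + 6*x^3 + 9*x^2 - 9*x.
∫_{-1}^{1} of each monomial x^k gives [2/(k+1) if k even, 0 if k odd]. Integrating term-by-term (or equivalently evaluating the antiderivative F(x) = x^6/2 - 9*x^5/5 + 3*x^4/2 + 3*x^3 - 9*x^2/2 at the endpoints):
  F(1) − F(−1) = -13/10 − (-37/10) = 12/5.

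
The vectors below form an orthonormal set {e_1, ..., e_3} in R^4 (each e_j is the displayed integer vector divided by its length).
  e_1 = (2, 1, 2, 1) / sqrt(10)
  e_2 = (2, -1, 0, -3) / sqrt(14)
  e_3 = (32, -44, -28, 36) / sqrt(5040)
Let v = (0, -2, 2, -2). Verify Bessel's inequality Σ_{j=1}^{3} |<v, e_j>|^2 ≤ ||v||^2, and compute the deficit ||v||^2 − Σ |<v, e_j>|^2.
Σ |<v, e_j>|^2 = 44/9; ||v||^2 = 12; deficit = 64/9

Write each e_j = u_j / sqrt(<u_j, u_j>) where u_j is the displayed integer vector. Then <v, e_j> = <v, u_j> / sqrt(<u_j, u_j>), so |<v, e_j>|^2 = <v, u_j>^2 / <u_j, u_j>.
Coefficients: <v, e_1> = 0/sqrt(10), <v, e_2> = 8/sqrt(14), <v, e_3> = -40/sqrt(5040).
Square and sum: Σ |<v, e_j>|^2 = 44/9.
Compute ||v||^2 = v·v = 12.
Deficit = 12 − 44/9 = 64/9 ≥ 0, confirming Bessel's inequality. (The deficit equals ||v − Σ <v,e_j> e_j||^2, the squared distance from v to span{e_j}.)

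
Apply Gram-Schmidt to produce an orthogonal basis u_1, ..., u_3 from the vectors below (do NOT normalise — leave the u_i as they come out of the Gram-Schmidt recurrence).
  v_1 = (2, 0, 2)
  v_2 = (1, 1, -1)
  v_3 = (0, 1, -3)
Orthogonal basis:
  u_1 = (2, 0, 2)
  u_2 = (1, 1, -1)
  u_3 = (1/6, -1/3, -1/6)

Apply the Gram-Schmidt recurrence
  u_1 = v_1
  u_i = v_i − Σ_{j<i} ((v_i · u_j) / (u_j · u_j)) · u_j.

Step by step this gives:
  u_1 = (2, 0, 2)
  u_2 = (1, 1, -1)
  u_3 = (1/6, -1/3, -1/6)

Orthogonality check:
  u_2 · u_1 = 0 (should be 0)
  u_3 · u_1 = 0 (should be 0)
  u_3 · u_2 = 0 (should be 0)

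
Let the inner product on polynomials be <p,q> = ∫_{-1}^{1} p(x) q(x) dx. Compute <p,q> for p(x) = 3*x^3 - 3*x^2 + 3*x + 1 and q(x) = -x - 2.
<p,q> = -16/5

Expand the product: p(x)·q(x) = -3*x^4 - 3*x^3 + 3*x^2 - 7*x - 2.
∫_{-1}^{1} of each monomial x^k gives [2/(k+1) if k even, 0 if k odd]. Integrating term-by-term (or equivalently evaluating the antiderivative F(x) = -3*x^5/5 - 3*x^4/4 + x^3 - 7*x^2/2 - 2*x at the endpoints):
  F(1) − F(−1) = -117/20 − (-53/20) = -16/5.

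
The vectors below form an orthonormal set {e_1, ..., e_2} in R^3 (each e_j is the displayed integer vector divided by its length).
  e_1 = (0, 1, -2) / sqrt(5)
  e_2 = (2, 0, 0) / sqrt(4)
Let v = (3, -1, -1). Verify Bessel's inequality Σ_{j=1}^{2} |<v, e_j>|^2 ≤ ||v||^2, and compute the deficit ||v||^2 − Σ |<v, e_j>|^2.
Σ |<v, e_j>|^2 = 46/5; ||v||^2 = 11; deficit = 9/5

Write each e_j = u_j / sqrt(<u_j, u_j>) where u_j is the displayed integer vector. Then <v, e_j> = <v, u_j> / sqrt(<u_j, u_j>), so |<v, e_j>|^2 = <v, u_j>^2 / <u_j, u_j>.
Coefficients: <v, e_1> = 1/sqrt(5), <v, e_2> = 6/sqrt(4).
Square and sum: Σ |<v, e_j>|^2 = 46/5.
Compute ||v||^2 = v·v = 11.
Deficit = 11 − 46/5 = 9/5 ≥ 0, confirming Bessel's inequality. (The deficit equals ||v − Σ <v,e_j> e_j||^2, the squared distance from v to span{e_j}.)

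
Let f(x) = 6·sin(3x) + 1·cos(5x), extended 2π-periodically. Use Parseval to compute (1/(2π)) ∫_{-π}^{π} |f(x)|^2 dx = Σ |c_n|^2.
Σ |c_n|^2 = 37/2

Expand |f|^2 and use orthogonality of {sin(nx), cos(mx)} on [-π, π]:
  ∫_{-π}^{π} sin(nx)^2 dx = π, ∫ cos(mx)^2 dx = π, and cross terms integrate to 0.
So ∫_{-π}^{π} f(x)^2 dx = 6^2 · π + 1^2 · π = (36 + 1)π.
Divide by 2π: (36 + 1)/2 = 37/2.
By Parseval, this equals Σ |c_n|^2.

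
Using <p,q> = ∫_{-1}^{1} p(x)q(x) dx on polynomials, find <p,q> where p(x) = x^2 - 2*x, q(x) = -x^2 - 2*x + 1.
<p,q> = 44/15

Expand the product: p(x)·q(x) = -x^4 + 5*x^2 - 2*x.
∫_{-1}^{1} of each monomial x^k gives [2/(k+1) if k even, 0 if k odd]. Integrating term-by-term (or equivalently evaluating the antiderivative F(x) = -x^5/5 + 5*x^3/3 - x^2 at the endpoints):
  F(1) − F(−1) = 7/15 − (-37/15) = 44/15.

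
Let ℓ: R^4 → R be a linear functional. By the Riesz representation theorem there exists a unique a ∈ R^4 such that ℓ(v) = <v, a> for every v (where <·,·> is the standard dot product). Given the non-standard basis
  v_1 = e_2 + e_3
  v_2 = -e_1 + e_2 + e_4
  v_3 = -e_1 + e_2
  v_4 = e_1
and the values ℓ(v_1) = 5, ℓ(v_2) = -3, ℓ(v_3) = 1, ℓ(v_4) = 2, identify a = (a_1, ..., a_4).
a = (2, 3, 2, -4)

Write a = (a_1, ..., a_4) in the standard basis. For each basis vector v_i, ℓ(v_i) = <v_i, a> is a linear equation in the a_j's. Collect the n equations into a matrix system V a = ℓ, where row i of V is v_i (expressed in the standard basis). Since V is invertible (lower-triangular with 1s on the diagonal, up to permutation), solve by back-substitution:
  V =
[[0, 1, 1, 0],
 [-1, 1, 0, 1],
 [-1, 1, 0, 0],
 [1, 0, 0, 0]]
  V a = (5, -3, 1, 2)
Solving gives a = (2, 3, 2, -4).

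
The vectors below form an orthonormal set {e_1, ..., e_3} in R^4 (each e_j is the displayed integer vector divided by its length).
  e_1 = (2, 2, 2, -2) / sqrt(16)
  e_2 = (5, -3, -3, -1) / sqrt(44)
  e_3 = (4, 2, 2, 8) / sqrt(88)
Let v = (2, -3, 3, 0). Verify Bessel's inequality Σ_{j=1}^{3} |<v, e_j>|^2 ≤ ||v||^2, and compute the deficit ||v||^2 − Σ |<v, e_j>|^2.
Σ |<v, e_j>|^2 = 4; ||v||^2 = 22; deficit = 18

Write each e_j = u_j / sqrt(<u_j, u_j>) where u_j is the displayed integer vector. Then <v, e_j> = <v, u_j> / sqrt(<u_j, u_j>), so |<v, e_j>|^2 = <v, u_j>^2 / <u_j, u_j>.
Coefficients: <v, e_1> = 4/sqrt(16), <v, e_2> = 10/sqrt(44), <v, e_3> = 8/sqrt(88).
Square and sum: Σ |<v, e_j>|^2 = 4.
Compute ||v||^2 = v·v = 22.
Deficit = 22 − 4 = 18 ≥ 0, confirming Bessel's inequality. (The deficit equals ||v − Σ <v,e_j> e_j||^2, the squared distance from v to span{e_j}.)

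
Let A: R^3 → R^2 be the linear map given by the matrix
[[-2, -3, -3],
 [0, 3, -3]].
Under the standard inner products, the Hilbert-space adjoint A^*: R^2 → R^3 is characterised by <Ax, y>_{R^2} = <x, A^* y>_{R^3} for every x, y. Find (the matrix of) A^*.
A^* = A^T =
[[-2, 0],
 [-3, 3],
 [-3, -3]]

For real matrices with standard dot products, the defining identity <Ax, y> = <x, A^* y> gives (Ax)^T y = x^T (A^*) y, i.e. x^T A^T y = x^T (A^*) y. Since this holds for all x, y, we must have A^* = A^T. Therefore
A^* =
[[-2, 0],
 [-3, 3],
 [-3, -3]].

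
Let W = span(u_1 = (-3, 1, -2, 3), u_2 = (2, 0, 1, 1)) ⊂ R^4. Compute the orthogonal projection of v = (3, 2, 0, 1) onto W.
proj_W(v) = (249/113, 11/113, 119/113, 174/113)

Set up U = [u_1 | ... | u_2] ∈ R^(4×2). The projector onto W = col(U) is P = U (U^T U)^(-1) U^T.
Compute U^T U =
  [23, -5]
  [-5, 6],
and U^T v = (-4, 7).
Solve U^T U · c = U^T v for the coefficients: c = (11/113, 141/113). The projection is proj_W(v) = U c.
Check: (v - proj_W(v)) · u_1 = 0  (should be 0).
Check: (v - proj_W(v)) · u_2 = 0  (should be 0).
Result: proj_W(v) = (249/113, 11/113, 119/113, 174/113).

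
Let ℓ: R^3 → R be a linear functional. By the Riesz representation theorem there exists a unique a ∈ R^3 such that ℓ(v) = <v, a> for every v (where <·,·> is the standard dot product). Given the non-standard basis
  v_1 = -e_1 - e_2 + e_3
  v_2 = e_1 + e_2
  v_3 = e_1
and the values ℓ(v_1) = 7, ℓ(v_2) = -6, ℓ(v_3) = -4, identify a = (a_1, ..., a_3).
a = (-4, -2, 1)

Write a = (a_1, ..., a_3) in the standard basis. For each basis vector v_i, ℓ(v_i) = <v_i, a> is a linear equation in the a_j's. Collect the n equations into a matrix system V a = ℓ, where row i of V is v_i (expressed in the standard basis). Since V is invertible (lower-triangular with 1s on the diagonal, up to permutation), solve by back-substitution:
  V =
[[-1, -1, 1],
 [1, 1, 0],
 [1, 0, 0]]
  V a = (7, -6, -4)
Solving gives a = (-4, -2, 1).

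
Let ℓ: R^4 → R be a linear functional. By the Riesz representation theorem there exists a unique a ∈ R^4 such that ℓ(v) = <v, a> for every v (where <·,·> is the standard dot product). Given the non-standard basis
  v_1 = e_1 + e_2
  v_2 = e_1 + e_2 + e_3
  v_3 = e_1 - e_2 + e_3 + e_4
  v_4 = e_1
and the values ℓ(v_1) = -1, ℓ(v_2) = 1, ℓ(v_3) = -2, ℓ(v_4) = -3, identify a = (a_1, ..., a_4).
a = (-3, 2, 2, 1)

Write a = (a_1, ..., a_4) in the standard basis. For each basis vector v_i, ℓ(v_i) = <v_i, a> is a linear equation in the a_j's. Collect the n equations into a matrix system V a = ℓ, where row i of V is v_i (expressed in the standard basis). Since V is invertible (lower-triangular with 1s on the diagonal, up to permutation), solve by back-substitution:
  V =
[[1, 1, 0, 0],
 [1, 1, 1, 0],
 [1, -1, 1, 1],
 [1, 0, 0, 0]]
  V a = (-1, 1, -2, -3)
Solving gives a = (-3, 2, 2, 1).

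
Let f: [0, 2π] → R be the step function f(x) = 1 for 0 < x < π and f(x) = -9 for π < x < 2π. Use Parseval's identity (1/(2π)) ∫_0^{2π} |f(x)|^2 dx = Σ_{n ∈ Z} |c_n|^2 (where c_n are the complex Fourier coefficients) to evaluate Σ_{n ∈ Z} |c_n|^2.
Σ |c_n|^2 = 41

Parseval equates the L^2 energy of f (normalised by 1/(2π)) with the ℓ^2 sum of its Fourier coefficients: (1/(2π)) ∫_0^{2π} |f|^2 = Σ |c_n|^2.
Compute the left side: (1/(2π)) [∫_0^π 1^2 dx + ∫_π^{2π} (-9)^2 dx] = (1/(2π)) · (1π + 81π) = (1 + 81)/2 = 41.
So Σ_{n ∈ Z} |c_n|^2 = 41.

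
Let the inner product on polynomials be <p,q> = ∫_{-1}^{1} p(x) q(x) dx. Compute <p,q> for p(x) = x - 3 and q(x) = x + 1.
<p,q> = -16/3

Expand the product: p(x)·q(x) = x^2 - 2*x - 3.
∫_{-1}^{1} of each monomial x^k gives [2/(k+1) if k even, 0 if k odd]. Integrating term-by-term (or equivalently evaluating the antiderivative F(x) = x^3/3 - x^2 - 3*x at the endpoints):
  F(1) − F(−1) = -11/3 − (5/3) = -16/3.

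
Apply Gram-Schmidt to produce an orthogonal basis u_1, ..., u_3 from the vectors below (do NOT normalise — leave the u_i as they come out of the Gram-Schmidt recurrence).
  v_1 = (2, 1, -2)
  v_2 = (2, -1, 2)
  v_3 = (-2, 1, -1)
Orthogonal basis:
  u_1 = (2, 1, -2)
  u_2 = (20/9, -8/9, 16/9)
  u_3 = (0, 2/5, 1/5)

Apply the Gram-Schmidt recurrence
  u_1 = v_1
  u_i = v_i − Σ_{j<i} ((v_i · u_j) / (u_j · u_j)) · u_j.

Step by step this gives:
  u_1 = (2, 1, -2)
  u_2 = (20/9, -8/9, 16/9)
  u_3 = (0, 2/5, 1/5)

Orthogonality check:
  u_2 · u_1 = 0 (should be 0)
  u_3 · u_1 = 0 (should be 0)
  u_3 · u_2 = 0 (should be 0)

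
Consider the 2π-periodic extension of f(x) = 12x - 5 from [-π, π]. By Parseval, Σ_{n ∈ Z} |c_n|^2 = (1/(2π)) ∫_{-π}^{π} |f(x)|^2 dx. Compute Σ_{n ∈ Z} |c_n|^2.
Σ |c_n|^2 = 48π^2 + 25

Expand and integrate term by term over [-π, π]:
  ∫ (12x)^2 dx = 144·(2π^3/3); ∫ 2·12·(-5)·x dx = 0 (odd integrand); ∫ (-5)^2 dx = 25·2π.
So (1/(2π)) ∫_{-π}^{π} (12x - 5)^2 dx = 144π^2/3 + 25 = 48π^2 + 25.
Parseval ⇒ Σ |c_n|^2 = 48π^2 + 25.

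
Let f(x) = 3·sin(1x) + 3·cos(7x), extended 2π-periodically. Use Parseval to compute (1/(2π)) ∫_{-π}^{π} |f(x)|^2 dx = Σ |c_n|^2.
Σ |c_n|^2 = 9

Expand |f|^2 and use orthogonality of {sin(nx), cos(mx)} on [-π, π]:
  ∫_{-π}^{π} sin(nx)^2 dx = π, ∫ cos(mx)^2 dx = π, and cross terms integrate to 0.
So ∫_{-π}^{π} f(x)^2 dx = 3^2 · π + 3^2 · π = (9 + 9)π.
Divide by 2π: (9 + 9)/2 = 9.
By Parseval, this equals Σ |c_n|^2.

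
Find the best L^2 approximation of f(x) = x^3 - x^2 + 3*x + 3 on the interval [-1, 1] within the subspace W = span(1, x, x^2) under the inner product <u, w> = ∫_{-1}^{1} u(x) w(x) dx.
g(x) = -x^2 + 18*x/5 + 3

The best approximation g ∈ W is the orthogonal projection of f onto W. Writing g = a_0 + a_1 x + a_2 x^2, the coefficients solve the normal equations G · a = b where
  G_{ij} = <φ_i, φ_j> and b_i = <f, φ_i>, with φ_0 = 1, φ_1 = x, φ_2 = x^2.
G =
  [2, 0, 2/3]
  [0, 2/3, 0]
  [2/3, 0, 2/5],
b = (16/3, 12/5, 8/5).
Solving gives a_0 = 3, a_1 = 18/5, a_2 = -1, so
  g(x) = -x^2 + 18*x/5 + 3.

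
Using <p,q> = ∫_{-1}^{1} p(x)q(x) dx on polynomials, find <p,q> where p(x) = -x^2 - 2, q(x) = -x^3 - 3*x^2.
<p,q> = 26/5

Expand the product: p(x)·q(x) = x^5 + 3*x^4 + 2*x^3 + 6*x^2.
∫_{-1}^{1} of each monomial x^k gives [2/(k+1) if k even, 0 if k odd]. Integrating term-by-term (or equivalently evaluating the antiderivative F(x) = x^6/6 + 3*x^5/5 + x^4/2 + 2*x^3 at the endpoints):
  F(1) − F(−1) = 49/15 − (-29/15) = 26/5.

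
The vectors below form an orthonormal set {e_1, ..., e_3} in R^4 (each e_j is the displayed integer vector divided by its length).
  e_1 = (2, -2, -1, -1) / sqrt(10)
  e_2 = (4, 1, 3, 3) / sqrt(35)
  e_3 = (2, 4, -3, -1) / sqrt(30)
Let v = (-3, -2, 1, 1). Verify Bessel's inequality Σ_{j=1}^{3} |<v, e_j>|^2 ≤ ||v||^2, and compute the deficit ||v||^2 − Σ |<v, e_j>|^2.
Σ |<v, e_j>|^2 = 498/35; ||v||^2 = 15; deficit = 27/35

Write each e_j = u_j / sqrt(<u_j, u_j>) where u_j is the displayed integer vector. Then <v, e_j> = <v, u_j> / sqrt(<u_j, u_j>), so |<v, e_j>|^2 = <v, u_j>^2 / <u_j, u_j>.
Coefficients: <v, e_1> = -4/sqrt(10), <v, e_2> = -8/sqrt(35), <v, e_3> = -18/sqrt(30).
Square and sum: Σ |<v, e_j>|^2 = 498/35.
Compute ||v||^2 = v·v = 15.
Deficit = 15 − 498/35 = 27/35 ≥ 0, confirming Bessel's inequality. (The deficit equals ||v − Σ <v,e_j> e_j||^2, the squared distance from v to span{e_j}.)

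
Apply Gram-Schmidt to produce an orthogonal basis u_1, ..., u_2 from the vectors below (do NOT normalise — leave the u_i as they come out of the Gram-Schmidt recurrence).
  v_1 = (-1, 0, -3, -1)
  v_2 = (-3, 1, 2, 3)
Orthogonal basis:
  u_1 = (-1, 0, -3, -1)
  u_2 = (-39/11, 1, 4/11, 27/11)

Apply the Gram-Schmidt recurrence
  u_1 = v_1
  u_i = v_i − Σ_{j<i} ((v_i · u_j) / (u_j · u_j)) · u_j.

Step by step this gives:
  u_1 = (-1, 0, -3, -1)
  u_2 = (-39/11, 1, 4/11, 27/11)

Orthogonality check:
  u_2 · u_1 = 0 (should be 0)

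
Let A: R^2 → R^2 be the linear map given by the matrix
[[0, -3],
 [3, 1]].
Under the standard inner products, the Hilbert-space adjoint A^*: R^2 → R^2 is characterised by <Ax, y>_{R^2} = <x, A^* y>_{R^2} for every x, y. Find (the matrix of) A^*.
A^* = A^T =
[[0, 3],
 [-3, 1]]

For real matrices with standard dot products, the defining identity <Ax, y> = <x, A^* y> gives (Ax)^T y = x^T (A^*) y, i.e. x^T A^T y = x^T (A^*) y. Since this holds for all x, y, we must have A^* = A^T. Therefore
A^* =
[[0, 3],
 [-3, 1]].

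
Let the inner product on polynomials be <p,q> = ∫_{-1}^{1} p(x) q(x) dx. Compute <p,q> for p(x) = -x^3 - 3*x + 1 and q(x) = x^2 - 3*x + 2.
<p,q> = 178/15

Expand the product: p(x)·q(x) = -x^5 + 3*x^4 - 5*x^3 + 10*x^2 - 9*x + 2.
∫_{-1}^{1} of each monomial x^k gives [2/(k+1) if k even, 0 if k odd]. Integrating term-by-term (or equivalently evaluating the antiderivative F(x) = -x^6/6 + 3*x^5/5 - 5*x^4/4 + 10*x^3/3 - 9*x^2/2 + 2*x at the endpoints):
  F(1) − F(−1) = 1/60 − (-237/20) = 178/15.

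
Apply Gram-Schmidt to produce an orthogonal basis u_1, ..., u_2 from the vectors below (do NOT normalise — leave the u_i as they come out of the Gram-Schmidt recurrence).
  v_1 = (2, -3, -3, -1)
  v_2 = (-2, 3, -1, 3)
Orthogonal basis:
  u_1 = (2, -3, -3, -1)
  u_2 = (-20/23, 30/23, -62/23, 56/23)

Apply the Gram-Schmidt recurrence
  u_1 = v_1
  u_i = v_i − Σ_{j<i} ((v_i · u_j) / (u_j · u_j)) · u_j.

Step by step this gives:
  u_1 = (2, -3, -3, -1)
  u_2 = (-20/23, 30/23, -62/23, 56/23)

Orthogonality check:
  u_2 · u_1 = 0 (should be 0)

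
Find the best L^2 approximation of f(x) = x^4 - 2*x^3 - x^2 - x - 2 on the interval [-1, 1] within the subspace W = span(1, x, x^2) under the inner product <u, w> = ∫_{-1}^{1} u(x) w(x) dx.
g(x) = -x^2/7 - 11*x/5 - 73/35

The best approximation g ∈ W is the orthogonal projection of f onto W. Writing g = a_0 + a_1 x + a_2 x^2, the coefficients solve the normal equations G · a = b where
  G_{ij} = <φ_i, φ_j> and b_i = <f, φ_i>, with φ_0 = 1, φ_1 = x, φ_2 = x^2.
G =
  [2, 0, 2/3]
  [0, 2/3, 0]
  [2/3, 0, 2/5],
b = (-64/15, -22/15, -152/105).
Solving gives a_0 = -73/35, a_1 = -11/5, a_2 = -1/7, so
  g(x) = -x^2/7 - 11*x/5 - 73/35.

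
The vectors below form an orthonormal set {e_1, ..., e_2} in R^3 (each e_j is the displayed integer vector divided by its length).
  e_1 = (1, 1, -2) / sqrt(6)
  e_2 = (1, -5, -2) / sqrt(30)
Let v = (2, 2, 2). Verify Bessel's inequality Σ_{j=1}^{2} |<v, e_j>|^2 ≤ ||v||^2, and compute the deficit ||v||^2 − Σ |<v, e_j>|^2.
Σ |<v, e_j>|^2 = 24/5; ||v||^2 = 12; deficit = 36/5

Write each e_j = u_j / sqrt(<u_j, u_j>) where u_j is the displayed integer vector. Then <v, e_j> = <v, u_j> / sqrt(<u_j, u_j>), so |<v, e_j>|^2 = <v, u_j>^2 / <u_j, u_j>.
Coefficients: <v, e_1> = 0/sqrt(6), <v, e_2> = -12/sqrt(30).
Square and sum: Σ |<v, e_j>|^2 = 24/5.
Compute ||v||^2 = v·v = 12.
Deficit = 12 − 24/5 = 36/5 ≥ 0, confirming Bessel's inequality. (The deficit equals ||v − Σ <v,e_j> e_j||^2, the squared distance from v to span{e_j}.)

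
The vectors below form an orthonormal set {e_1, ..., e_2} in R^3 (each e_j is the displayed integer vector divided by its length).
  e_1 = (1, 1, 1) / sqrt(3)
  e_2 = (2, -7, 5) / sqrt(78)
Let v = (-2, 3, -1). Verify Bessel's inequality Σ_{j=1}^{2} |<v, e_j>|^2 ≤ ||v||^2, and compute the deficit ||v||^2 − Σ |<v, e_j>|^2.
Σ |<v, e_j>|^2 = 150/13; ||v||^2 = 14; deficit = 32/13

Write each e_j = u_j / sqrt(<u_j, u_j>) where u_j is the displayed integer vector. Then <v, e_j> = <v, u_j> / sqrt(<u_j, u_j>), so |<v, e_j>|^2 = <v, u_j>^2 / <u_j, u_j>.
Coefficients: <v, e_1> = 0/sqrt(3), <v, e_2> = -30/sqrt(78).
Square and sum: Σ |<v, e_j>|^2 = 150/13.
Compute ||v||^2 = v·v = 14.
Deficit = 14 − 150/13 = 32/13 ≥ 0, confirming Bessel's inequality. (The deficit equals ||v − Σ <v,e_j> e_j||^2, the squared distance from v to span{e_j}.)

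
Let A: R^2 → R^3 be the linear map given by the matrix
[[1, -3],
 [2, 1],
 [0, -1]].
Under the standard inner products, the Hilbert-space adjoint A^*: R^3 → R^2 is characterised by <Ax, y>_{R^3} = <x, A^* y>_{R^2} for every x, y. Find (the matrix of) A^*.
A^* = A^T =
[[1, 2, 0],
 [-3, 1, -1]]

For real matrices with standard dot products, the defining identity <Ax, y> = <x, A^* y> gives (Ax)^T y = x^T (A^*) y, i.e. x^T A^T y = x^T (A^*) y. Since this holds for all x, y, we must have A^* = A^T. Therefore
A^* =
[[1, 2, 0],
 [-3, 1, -1]].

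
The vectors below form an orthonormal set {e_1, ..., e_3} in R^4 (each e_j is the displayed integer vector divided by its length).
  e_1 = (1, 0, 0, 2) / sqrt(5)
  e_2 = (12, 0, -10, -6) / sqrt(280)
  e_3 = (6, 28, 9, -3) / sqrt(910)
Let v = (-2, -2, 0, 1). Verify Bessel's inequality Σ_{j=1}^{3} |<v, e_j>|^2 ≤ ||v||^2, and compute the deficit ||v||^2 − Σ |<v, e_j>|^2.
Σ |<v, e_j>|^2 = 569/65; ||v||^2 = 9; deficit = 16/65

Write each e_j = u_j / sqrt(<u_j, u_j>) where u_j is the displayed integer vector. Then <v, e_j> = <v, u_j> / sqrt(<u_j, u_j>), so |<v, e_j>|^2 = <v, u_j>^2 / <u_j, u_j>.
Coefficients: <v, e_1> = 0/sqrt(5), <v, e_2> = -30/sqrt(280), <v, e_3> = -71/sqrt(910).
Square and sum: Σ |<v, e_j>|^2 = 569/65.
Compute ||v||^2 = v·v = 9.
Deficit = 9 − 569/65 = 16/65 ≥ 0, confirming Bessel's inequality. (The deficit equals ||v − Σ <v,e_j> e_j||^2, the squared distance from v to span{e_j}.)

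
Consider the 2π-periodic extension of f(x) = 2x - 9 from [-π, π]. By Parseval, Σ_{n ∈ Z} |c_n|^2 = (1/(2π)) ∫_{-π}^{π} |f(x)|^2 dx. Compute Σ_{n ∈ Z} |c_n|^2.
Σ |c_n|^2 = 4π^2/3 + 81

Expand and integrate term by term over [-π, π]:
  ∫ (2x)^2 dx = 4·(2π^3/3); ∫ 2·2·(-9)·x dx = 0 (odd integrand); ∫ (-9)^2 dx = 81·2π.
So (1/(2π)) ∫_{-π}^{π} (2x - 9)^2 dx = 4π^2/3 + 81 = 4π^2/3 + 81.
Parseval ⇒ Σ |c_n|^2 = 4π^2/3 + 81.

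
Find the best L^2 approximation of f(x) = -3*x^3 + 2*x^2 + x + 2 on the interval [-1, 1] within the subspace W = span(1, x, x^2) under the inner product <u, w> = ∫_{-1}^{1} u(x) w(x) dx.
g(x) = 2*x^2 - 4*x/5 + 2

The best approximation g ∈ W is the orthogonal projection of f onto W. Writing g = a_0 + a_1 x + a_2 x^2, the coefficients solve the normal equations G · a = b where
  G_{ij} = <φ_i, φ_j> and b_i = <f, φ_i>, with φ_0 = 1, φ_1 = x, φ_2 = x^2.
G =
  [2, 0, 2/3]
  [0, 2/3, 0]
  [2/3, 0, 2/5],
b = (16/3, -8/15, 32/15).
Solving gives a_0 = 2, a_1 = -4/5, a_2 = 2, so
  g(x) = 2*x^2 - 4*x/5 + 2.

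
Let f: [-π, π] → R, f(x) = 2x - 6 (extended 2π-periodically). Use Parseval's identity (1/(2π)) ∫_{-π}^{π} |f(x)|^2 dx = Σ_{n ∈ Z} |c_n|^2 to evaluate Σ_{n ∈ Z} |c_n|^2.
Σ |c_n|^2 = 4π^2/3 + 36

Expand and integrate term by term over [-π, π]:
  ∫ (2x)^2 dx = 4·(2π^3/3); ∫ 2·2·(-6)·x dx = 0 (odd integrand); ∫ (-6)^2 dx = 36·2π.
So (1/(2π)) ∫_{-π}^{π} (2x - 6)^2 dx = 4π^2/3 + 36 = 4π^2/3 + 36.
Parseval ⇒ Σ |c_n|^2 = 4π^2/3 + 36.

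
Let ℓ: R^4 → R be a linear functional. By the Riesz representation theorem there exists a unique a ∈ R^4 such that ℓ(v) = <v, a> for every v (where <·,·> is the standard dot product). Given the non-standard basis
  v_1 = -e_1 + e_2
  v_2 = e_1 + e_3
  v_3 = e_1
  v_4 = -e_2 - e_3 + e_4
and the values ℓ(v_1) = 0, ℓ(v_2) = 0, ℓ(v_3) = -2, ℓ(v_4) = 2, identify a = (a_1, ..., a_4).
a = (-2, -2, 2, 2)

Write a = (a_1, ..., a_4) in the standard basis. For each basis vector v_i, ℓ(v_i) = <v_i, a> is a linear equation in the a_j's. Collect the n equations into a matrix system V a = ℓ, where row i of V is v_i (expressed in the standard basis). Since V is invertible (lower-triangular with 1s on the diagonal, up to permutation), solve by back-substitution:
  V =
[[-1, 1, 0, 0],
 [1, 0, 1, 0],
 [1, 0, 0, 0],
 [0, -1, -1, 1]]
  V a = (0, 0, -2, 2)
Solving gives a = (-2, -2, 2, 2).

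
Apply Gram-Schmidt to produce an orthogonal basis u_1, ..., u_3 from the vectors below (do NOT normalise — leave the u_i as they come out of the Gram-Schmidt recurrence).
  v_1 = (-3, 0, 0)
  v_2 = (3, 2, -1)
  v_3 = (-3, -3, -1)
Orthogonal basis:
  u_1 = (-3, 0, 0)
  u_2 = (0, 2, -1)
  u_3 = (0, -1, -2)

Apply the Gram-Schmidt recurrence
  u_1 = v_1
  u_i = v_i − Σ_{j<i} ((v_i · u_j) / (u_j · u_j)) · u_j.

Step by step this gives:
  u_1 = (-3, 0, 0)
  u_2 = (0, 2, -1)
  u_3 = (0, -1, -2)

Orthogonality check:
  u_2 · u_1 = 0 (should be 0)
  u_3 · u_1 = 0 (should be 0)
  u_3 · u_2 = 0 (should be 0)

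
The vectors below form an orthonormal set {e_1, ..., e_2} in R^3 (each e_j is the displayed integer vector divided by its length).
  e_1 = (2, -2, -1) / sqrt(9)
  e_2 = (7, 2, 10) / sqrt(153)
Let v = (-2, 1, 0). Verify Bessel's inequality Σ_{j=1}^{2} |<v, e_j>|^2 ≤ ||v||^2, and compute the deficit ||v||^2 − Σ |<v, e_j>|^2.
Σ |<v, e_j>|^2 = 84/17; ||v||^2 = 5; deficit = 1/17

Write each e_j = u_j / sqrt(<u_j, u_j>) where u_j is the displayed integer vector. Then <v, e_j> = <v, u_j> / sqrt(<u_j, u_j>), so |<v, e_j>|^2 = <v, u_j>^2 / <u_j, u_j>.
Coefficients: <v, e_1> = -6/sqrt(9), <v, e_2> = -12/sqrt(153).
Square and sum: Σ |<v, e_j>|^2 = 84/17.
Compute ||v||^2 = v·v = 5.
Deficit = 5 − 84/17 = 1/17 ≥ 0, confirming Bessel's inequality. (The deficit equals ||v − Σ <v,e_j> e_j||^2, the squared distance from v to span{e_j}.)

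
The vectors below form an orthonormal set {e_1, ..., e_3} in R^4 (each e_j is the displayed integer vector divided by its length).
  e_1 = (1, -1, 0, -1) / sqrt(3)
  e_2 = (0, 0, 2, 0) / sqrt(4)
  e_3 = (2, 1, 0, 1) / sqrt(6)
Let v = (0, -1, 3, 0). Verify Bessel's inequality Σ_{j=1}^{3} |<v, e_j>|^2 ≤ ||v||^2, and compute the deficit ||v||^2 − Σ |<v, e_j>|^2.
Σ |<v, e_j>|^2 = 19/2; ||v||^2 = 10; deficit = 1/2

Write each e_j = u_j / sqrt(<u_j, u_j>) where u_j is the displayed integer vector. Then <v, e_j> = <v, u_j> / sqrt(<u_j, u_j>), so |<v, e_j>|^2 = <v, u_j>^2 / <u_j, u_j>.
Coefficients: <v, e_1> = 1/sqrt(3), <v, e_2> = 6/sqrt(4), <v, e_3> = -1/sqrt(6).
Square and sum: Σ |<v, e_j>|^2 = 19/2.
Compute ||v||^2 = v·v = 10.
Deficit = 10 − 19/2 = 1/2 ≥ 0, confirming Bessel's inequality. (The deficit equals ||v − Σ <v,e_j> e_j||^2, the squared distance from v to span{e_j}.)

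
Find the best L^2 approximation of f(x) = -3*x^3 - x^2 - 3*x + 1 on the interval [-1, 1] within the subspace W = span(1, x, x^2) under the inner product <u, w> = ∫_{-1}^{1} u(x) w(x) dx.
g(x) = -x^2 - 24*x/5 + 1

The best approximation g ∈ W is the orthogonal projection of f onto W. Writing g = a_0 + a_1 x + a_2 x^2, the coefficients solve the normal equations G · a = b where
  G_{ij} = <φ_i, φ_j> and b_i = <f, φ_i>, with φ_0 = 1, φ_1 = x, φ_2 = x^2.
G =
  [2, 0, 2/3]
  [0, 2/3, 0]
  [2/3, 0, 2/5],
b = (4/3, -16/5, 4/15).
Solving gives a_0 = 1, a_1 = -24/5, a_2 = -1, so
  g(x) = -x^2 - 24*x/5 + 1.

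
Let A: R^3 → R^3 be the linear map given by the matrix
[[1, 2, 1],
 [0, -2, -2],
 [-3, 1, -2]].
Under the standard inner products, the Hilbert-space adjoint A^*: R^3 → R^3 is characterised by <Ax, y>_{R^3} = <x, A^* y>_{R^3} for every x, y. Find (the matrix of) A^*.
A^* = A^T =
[[1, 0, -3],
 [2, -2, 1],
 [1, -2, -2]]

For real matrices with standard dot products, the defining identity <Ax, y> = <x, A^* y> gives (Ax)^T y = x^T (A^*) y, i.e. x^T A^T y = x^T (A^*) y. Since this holds for all x, y, we must have A^* = A^T. Therefore
A^* =
[[1, 0, -3],
 [2, -2, 1],
 [1, -2, -2]].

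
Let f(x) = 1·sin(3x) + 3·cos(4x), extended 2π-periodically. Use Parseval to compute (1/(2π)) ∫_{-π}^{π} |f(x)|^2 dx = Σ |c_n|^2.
Σ |c_n|^2 = 5

Expand |f|^2 and use orthogonality of {sin(nx), cos(mx)} on [-π, π]:
  ∫_{-π}^{π} sin(nx)^2 dx = π, ∫ cos(mx)^2 dx = π, and cross terms integrate to 0.
So ∫_{-π}^{π} f(x)^2 dx = 1^2 · π + 3^2 · π = (1 + 9)π.
Divide by 2π: (1 + 9)/2 = 5.
By Parseval, this equals Σ |c_n|^2.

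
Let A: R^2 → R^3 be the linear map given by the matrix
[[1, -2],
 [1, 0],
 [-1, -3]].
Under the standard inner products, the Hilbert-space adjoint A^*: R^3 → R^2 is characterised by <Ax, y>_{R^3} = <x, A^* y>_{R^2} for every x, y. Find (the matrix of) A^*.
A^* = A^T =
[[1, 1, -1],
 [-2, 0, -3]]

For real matrices with standard dot products, the defining identity <Ax, y> = <x, A^* y> gives (Ax)^T y = x^T (A^*) y, i.e. x^T A^T y = x^T (A^*) y. Since this holds for all x, y, we must have A^* = A^T. Therefore
A^* =
[[1, 1, -1],
 [-2, 0, -3]].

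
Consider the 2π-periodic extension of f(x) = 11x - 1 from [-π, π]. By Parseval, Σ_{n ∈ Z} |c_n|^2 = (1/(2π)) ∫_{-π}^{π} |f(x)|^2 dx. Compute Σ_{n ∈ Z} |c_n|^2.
Σ |c_n|^2 = 121π^2/3 + 1

Expand and integrate term by term over [-π, π]:
  ∫ (11x)^2 dx = 121·(2π^3/3); ∫ 2·11·(-1)·x dx = 0 (odd integrand); ∫ (-1)^2 dx = 1·2π.
So (1/(2π)) ∫_{-π}^{π} (11x - 1)^2 dx = 121π^2/3 + 1 = 121π^2/3 + 1.
Parseval ⇒ Σ |c_n|^2 = 121π^2/3 + 1.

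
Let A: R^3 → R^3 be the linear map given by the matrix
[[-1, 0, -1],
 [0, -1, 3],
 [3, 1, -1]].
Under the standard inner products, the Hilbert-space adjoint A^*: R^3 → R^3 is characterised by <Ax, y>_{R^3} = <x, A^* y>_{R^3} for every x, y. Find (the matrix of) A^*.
A^* = A^T =
[[-1, 0, 3],
 [0, -1, 1],
 [-1, 3, -1]]

For real matrices with standard dot products, the defining identity <Ax, y> = <x, A^* y> gives (Ax)^T y = x^T (A^*) y, i.e. x^T A^T y = x^T (A^*) y. Since this holds for all x, y, we must have A^* = A^T. Therefore
A^* =
[[-1, 0, 3],
 [0, -1, 1],
 [-1, 3, -1]].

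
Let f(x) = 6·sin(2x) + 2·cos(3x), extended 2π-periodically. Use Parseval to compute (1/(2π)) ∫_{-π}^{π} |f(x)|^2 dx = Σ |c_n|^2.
Σ |c_n|^2 = 20

Expand |f|^2 and use orthogonality of {sin(nx), cos(mx)} on [-π, π]:
  ∫_{-π}^{π} sin(nx)^2 dx = π, ∫ cos(mx)^2 dx = π, and cross terms integrate to 0.
So ∫_{-π}^{π} f(x)^2 dx = 6^2 · π + 2^2 · π = (36 + 4)π.
Divide by 2π: (36 + 4)/2 = 20.
By Parseval, this equals Σ |c_n|^2.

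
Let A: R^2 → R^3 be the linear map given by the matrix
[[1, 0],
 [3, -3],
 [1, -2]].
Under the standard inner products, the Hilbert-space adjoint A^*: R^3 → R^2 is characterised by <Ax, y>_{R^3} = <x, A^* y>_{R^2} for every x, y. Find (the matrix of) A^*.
A^* = A^T =
[[1, 3, 1],
 [0, -3, -2]]

For real matrices with standard dot products, the defining identity <Ax, y> = <x, A^* y> gives (Ax)^T y = x^T (A^*) y, i.e. x^T A^T y = x^T (A^*) y. Since this holds for all x, y, we must have A^* = A^T. Therefore
A^* =
[[1, 3, 1],
 [0, -3, -2]].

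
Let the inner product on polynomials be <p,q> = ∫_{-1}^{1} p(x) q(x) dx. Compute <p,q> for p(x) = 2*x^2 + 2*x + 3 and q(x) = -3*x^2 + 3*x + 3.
<p,q> = 88/5

Expand the product: p(x)·q(x) = -6*x^4 + 3*x^2 + 15*x + 9.
∫_{-1}^{1} of each monomial x^k gives [2/(k+1) if k even, 0 if k odd]. Integrating term-by-term (or equivalently evaluating the antiderivative F(x) = -6*x^5/5 + x^3 + 15*x^2/2 + 9*x at the endpoints):
  F(1) − F(−1) = 163/10 − (-13/10) = 88/5.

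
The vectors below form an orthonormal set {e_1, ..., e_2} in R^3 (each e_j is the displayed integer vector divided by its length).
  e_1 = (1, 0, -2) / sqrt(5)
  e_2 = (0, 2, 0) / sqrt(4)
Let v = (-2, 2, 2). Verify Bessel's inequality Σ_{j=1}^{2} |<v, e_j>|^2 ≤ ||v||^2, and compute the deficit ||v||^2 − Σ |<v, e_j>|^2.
Σ |<v, e_j>|^2 = 56/5; ||v||^2 = 12; deficit = 4/5

Write each e_j = u_j / sqrt(<u_j, u_j>) where u_j is the displayed integer vector. Then <v, e_j> = <v, u_j> / sqrt(<u_j, u_j>), so |<v, e_j>|^2 = <v, u_j>^2 / <u_j, u_j>.
Coefficients: <v, e_1> = -6/sqrt(5), <v, e_2> = 4/sqrt(4).
Square and sum: Σ |<v, e_j>|^2 = 56/5.
Compute ||v||^2 = v·v = 12.
Deficit = 12 − 56/5 = 4/5 ≥ 0, confirming Bessel's inequality. (The deficit equals ||v − Σ <v,e_j> e_j||^2, the squared distance from v to span{e_j}.)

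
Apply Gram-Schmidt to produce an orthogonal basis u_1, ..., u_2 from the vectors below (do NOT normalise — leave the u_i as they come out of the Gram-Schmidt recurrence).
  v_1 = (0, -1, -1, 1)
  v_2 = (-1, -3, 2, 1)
Orthogonal basis:
  u_1 = (0, -1, -1, 1)
  u_2 = (-1, -7/3, 8/3, 1/3)

Apply the Gram-Schmidt recurrence
  u_1 = v_1
  u_i = v_i − Σ_{j<i} ((v_i · u_j) / (u_j · u_j)) · u_j.

Step by step this gives:
  u_1 = (0, -1, -1, 1)
  u_2 = (-1, -7/3, 8/3, 1/3)

Orthogonality check:
  u_2 · u_1 = 0 (should be 0)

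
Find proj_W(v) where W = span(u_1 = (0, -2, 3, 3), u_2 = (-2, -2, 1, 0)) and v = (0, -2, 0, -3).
proj_W(v) = (-246/149, -100/149, -96/149, -219/149)

Set up U = [u_1 | ... | u_2] ∈ R^(4×2). The projector onto W = col(U) is P = U (U^T U)^(-1) U^T.
Compute U^T U =
  [22, 7]
  [7, 9],
and U^T v = (-5, 4).
Solve U^T U · c = U^T v for the coefficients: c = (-73/149, 123/149). The projection is proj_W(v) = U c.
Check: (v - proj_W(v)) · u_1 = 0  (should be 0).
Check: (v - proj_W(v)) · u_2 = 0  (should be 0).
Result: proj_W(v) = (-246/149, -100/149, -96/149, -219/149).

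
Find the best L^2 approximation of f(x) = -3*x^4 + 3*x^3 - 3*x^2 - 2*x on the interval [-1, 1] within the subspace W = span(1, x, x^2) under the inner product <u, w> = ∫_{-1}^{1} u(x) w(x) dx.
g(x) = -39*x^2/7 - x/5 + 9/35

The best approximation g ∈ W is the orthogonal projection of f onto W. Writing g = a_0 + a_1 x + a_2 x^2, the coefficients solve the normal equations G · a = b where
  G_{ij} = <φ_i, φ_j> and b_i = <f, φ_i>, with φ_0 = 1, φ_1 = x, φ_2 = x^2.
G =
  [2, 0, 2/3]
  [0, 2/3, 0]
  [2/3, 0, 2/5],
b = (-16/5, -2/15, -72/35).
Solving gives a_0 = 9/35, a_1 = -1/5, a_2 = -39/7, so
  g(x) = -39*x^2/7 - x/5 + 9/35.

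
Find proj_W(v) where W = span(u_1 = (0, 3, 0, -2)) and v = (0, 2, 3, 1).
proj_W(v) = (0, 12/13, 0, -8/13)

Set up U = [u_1 | ... | u_1] ∈ R^(4×1). The projector onto W = col(U) is P = U (U^T U)^(-1) U^T.
Compute U^T U =
  [13],
and U^T v = (4).
Solve U^T U · c = U^T v for the coefficients: c = (4/13). The projection is proj_W(v) = U c.
Check: (v - proj_W(v)) · u_1 = 0  (should be 0).
Result: proj_W(v) = (0, 12/13, 0, -8/13).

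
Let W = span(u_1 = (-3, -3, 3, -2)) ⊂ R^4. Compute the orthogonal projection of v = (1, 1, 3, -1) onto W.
proj_W(v) = (-15/31, -15/31, 15/31, -10/31)

Set up U = [u_1 | ... | u_1] ∈ R^(4×1). The projector onto W = col(U) is P = U (U^T U)^(-1) U^T.
Compute U^T U =
  [31],
and U^T v = (5).
Solve U^T U · c = U^T v for the coefficients: c = (5/31). The projection is proj_W(v) = U c.
Check: (v - proj_W(v)) · u_1 = 0  (should be 0).
Result: proj_W(v) = (-15/31, -15/31, 15/31, -10/31).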